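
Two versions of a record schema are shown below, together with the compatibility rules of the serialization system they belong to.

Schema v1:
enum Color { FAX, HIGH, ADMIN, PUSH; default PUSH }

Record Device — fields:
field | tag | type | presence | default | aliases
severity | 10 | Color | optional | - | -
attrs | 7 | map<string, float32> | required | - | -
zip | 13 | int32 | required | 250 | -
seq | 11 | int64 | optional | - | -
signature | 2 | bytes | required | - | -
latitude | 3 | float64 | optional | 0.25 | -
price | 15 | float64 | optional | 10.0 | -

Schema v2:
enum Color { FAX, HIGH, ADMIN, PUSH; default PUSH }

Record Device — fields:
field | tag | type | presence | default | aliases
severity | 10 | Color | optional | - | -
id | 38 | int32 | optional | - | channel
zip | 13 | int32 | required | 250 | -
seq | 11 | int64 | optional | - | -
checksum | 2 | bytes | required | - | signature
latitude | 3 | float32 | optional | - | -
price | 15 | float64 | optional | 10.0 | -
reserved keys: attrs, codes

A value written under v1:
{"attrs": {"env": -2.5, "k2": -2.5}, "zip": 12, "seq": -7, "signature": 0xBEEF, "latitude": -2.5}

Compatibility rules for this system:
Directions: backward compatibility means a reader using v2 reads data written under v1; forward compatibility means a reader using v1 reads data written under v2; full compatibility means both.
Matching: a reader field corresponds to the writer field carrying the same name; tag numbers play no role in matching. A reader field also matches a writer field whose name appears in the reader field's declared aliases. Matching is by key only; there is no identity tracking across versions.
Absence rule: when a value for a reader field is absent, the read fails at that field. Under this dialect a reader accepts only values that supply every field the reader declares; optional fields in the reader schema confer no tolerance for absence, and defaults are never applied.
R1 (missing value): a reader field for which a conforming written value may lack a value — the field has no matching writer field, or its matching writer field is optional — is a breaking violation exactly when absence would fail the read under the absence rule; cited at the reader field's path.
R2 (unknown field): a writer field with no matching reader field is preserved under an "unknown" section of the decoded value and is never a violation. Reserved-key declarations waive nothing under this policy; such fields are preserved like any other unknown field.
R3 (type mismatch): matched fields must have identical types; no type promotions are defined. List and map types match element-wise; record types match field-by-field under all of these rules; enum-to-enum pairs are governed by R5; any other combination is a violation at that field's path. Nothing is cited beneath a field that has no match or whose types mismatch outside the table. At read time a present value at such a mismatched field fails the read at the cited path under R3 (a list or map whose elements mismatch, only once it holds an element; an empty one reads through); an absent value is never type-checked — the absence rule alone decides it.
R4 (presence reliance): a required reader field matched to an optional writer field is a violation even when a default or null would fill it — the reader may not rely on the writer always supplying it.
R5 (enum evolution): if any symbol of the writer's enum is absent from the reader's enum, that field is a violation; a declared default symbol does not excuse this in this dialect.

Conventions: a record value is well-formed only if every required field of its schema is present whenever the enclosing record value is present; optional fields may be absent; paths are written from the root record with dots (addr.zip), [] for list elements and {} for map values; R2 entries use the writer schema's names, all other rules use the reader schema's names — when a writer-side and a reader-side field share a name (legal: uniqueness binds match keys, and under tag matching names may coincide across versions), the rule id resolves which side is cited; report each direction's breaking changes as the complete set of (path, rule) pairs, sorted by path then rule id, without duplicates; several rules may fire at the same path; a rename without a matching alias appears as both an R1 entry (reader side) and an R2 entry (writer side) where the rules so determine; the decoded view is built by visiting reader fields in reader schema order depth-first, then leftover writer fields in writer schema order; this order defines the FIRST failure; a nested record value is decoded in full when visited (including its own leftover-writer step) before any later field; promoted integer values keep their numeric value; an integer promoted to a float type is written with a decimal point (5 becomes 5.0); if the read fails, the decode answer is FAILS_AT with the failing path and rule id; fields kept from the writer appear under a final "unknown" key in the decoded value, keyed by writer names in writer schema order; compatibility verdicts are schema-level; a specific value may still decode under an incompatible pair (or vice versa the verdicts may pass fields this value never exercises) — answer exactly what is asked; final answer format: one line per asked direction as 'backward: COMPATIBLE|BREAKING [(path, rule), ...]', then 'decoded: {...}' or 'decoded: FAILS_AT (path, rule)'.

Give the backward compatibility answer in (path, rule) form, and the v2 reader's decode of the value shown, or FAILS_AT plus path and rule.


the writer's type comes first in each Device pair
backward pass over Device, reader schema v2, writer schema v1:
  writer optional, Color -> Color: reader severity maps from writer severity
  no writer field matches reader id
  writer required, int32 -> int32: reader zip maps from writer zip
  writer optional, int64 -> int64: reader seq maps from writer seq
  writer required, bytes -> bytes: reader checksum maps from writer signature
  writer optional, float64 -> float32: reader latitude maps from writer latitude
  writer optional, float64 -> float64: reader price maps from writer price
  leftover writer field: attrs
  breaking: (id, R1)
  breaking: (latitude, R1)
  breaking: (latitude, R3)
  breaking: (price, R1)
  breaking: (seq, R1)
  breaking: (severity, R1)
  => backward verdict for Device: BREAKING, 6 violation(s)
decode walk for Device under reader schema v2:
  read fails at severity under R1 (no fill)
  => FAILS_AT (severity, R1)
ruling out the remaining Device differences:
  renamed field signature to checksum in record Device (alias signature declared on the renamed field) -> its effect on Device is confined to the forward direction, not asked
  removed field attrs from record Device (its key "attrs" joins the reserved list) -> its effect on Device is confined to the forward direction, not asked

backward: BREAKING [(id, R1), (latitude, R1), (latitude, R3), (price, R1), (seq, R1), (severity, R1)]; decoded: FAILS_AT (severity, R1)


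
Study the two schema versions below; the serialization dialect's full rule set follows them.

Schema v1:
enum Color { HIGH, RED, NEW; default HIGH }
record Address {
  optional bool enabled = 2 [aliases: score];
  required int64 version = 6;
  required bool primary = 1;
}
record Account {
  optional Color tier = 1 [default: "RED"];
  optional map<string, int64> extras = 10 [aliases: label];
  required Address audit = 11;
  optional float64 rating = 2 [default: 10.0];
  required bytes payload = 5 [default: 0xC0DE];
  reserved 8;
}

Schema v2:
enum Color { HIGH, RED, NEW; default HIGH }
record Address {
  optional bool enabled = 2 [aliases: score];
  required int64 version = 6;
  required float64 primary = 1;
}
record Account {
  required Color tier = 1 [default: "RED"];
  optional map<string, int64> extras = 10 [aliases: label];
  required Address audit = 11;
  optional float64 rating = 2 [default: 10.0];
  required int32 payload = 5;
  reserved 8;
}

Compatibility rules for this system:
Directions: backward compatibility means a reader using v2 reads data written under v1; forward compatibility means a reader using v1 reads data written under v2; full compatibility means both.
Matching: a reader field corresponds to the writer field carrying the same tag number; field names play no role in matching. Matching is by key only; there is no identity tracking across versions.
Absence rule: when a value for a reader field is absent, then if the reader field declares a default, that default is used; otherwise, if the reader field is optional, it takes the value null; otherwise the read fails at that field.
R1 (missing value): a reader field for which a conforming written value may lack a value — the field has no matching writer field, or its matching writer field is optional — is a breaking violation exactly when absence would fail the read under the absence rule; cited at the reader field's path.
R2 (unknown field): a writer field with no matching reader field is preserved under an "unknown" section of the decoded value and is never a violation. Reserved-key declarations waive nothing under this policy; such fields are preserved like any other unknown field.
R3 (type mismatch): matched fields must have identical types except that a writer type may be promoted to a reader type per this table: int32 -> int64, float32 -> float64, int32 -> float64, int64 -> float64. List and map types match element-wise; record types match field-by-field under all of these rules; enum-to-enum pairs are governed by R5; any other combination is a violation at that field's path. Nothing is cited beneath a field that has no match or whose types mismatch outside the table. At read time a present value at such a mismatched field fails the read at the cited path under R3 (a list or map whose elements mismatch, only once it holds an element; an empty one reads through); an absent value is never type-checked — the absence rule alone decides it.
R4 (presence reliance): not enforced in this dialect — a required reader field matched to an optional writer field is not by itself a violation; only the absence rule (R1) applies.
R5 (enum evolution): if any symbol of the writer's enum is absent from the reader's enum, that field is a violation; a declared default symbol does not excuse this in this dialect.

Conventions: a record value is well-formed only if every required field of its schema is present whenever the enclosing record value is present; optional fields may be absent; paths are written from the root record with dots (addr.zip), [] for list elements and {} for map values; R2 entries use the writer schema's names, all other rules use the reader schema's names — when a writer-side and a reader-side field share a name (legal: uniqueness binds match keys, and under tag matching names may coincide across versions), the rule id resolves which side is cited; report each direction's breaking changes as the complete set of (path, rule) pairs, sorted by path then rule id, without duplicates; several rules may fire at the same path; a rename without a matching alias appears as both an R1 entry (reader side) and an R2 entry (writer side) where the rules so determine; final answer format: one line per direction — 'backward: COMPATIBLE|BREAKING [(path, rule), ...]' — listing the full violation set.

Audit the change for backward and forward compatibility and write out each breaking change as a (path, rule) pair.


backward: BREAKING [(audit.primary, R3), (payload, R3)]; forward: BREAKING [(audit.primary, R3), (payload, R3)]

in Account below, arrows point writer -> reader
backward analysis of Account with v2 as reader and v1 as writer:
  writer optional, Color -> Color: reader tier maps from writer tier
  writer optional, map<string, int64> -> map<string, int64>: reader extras maps from writer extras
  writer required, Address -> Address: reader audit maps from writer audit
  writer optional, float64 -> float64: reader rating maps from writer rating
  writer required, bytes -> int32: reader payload maps from writer payload
  writer optional, bool -> bool: reader audit.enabled maps from writer audit.enabled
  writer required, int64 -> int64: reader audit.version maps from writer audit.version
  writer required, bool -> float64: reader audit.primary maps from writer audit.primary
  breaking: (audit.primary, R3)
  breaking: (payload, R3)
  backward on Account therefore BREAKING (2)
forward analysis of Account with v1 as reader and v2 as writer:
  writer required, Color -> Color: reader tier maps from writer tier
  writer optional, map<string, int64> -> map<string, int64>: reader extras maps from writer extras
  writer required, Address -> Address: reader audit maps from writer audit
  writer optional, float64 -> float64: reader rating maps from writer rating
  writer required, int32 -> bytes: reader payload maps from writer payload
  writer optional, bool -> bool: reader audit.enabled maps from writer audit.enabled
  writer required, int64 -> int64: reader audit.version maps from writer audit.version
  writer required, float64 -> bool: reader audit.primary maps from writer audit.primary
  breaking: (audit.primary, R3)
  breaking: (payload, R3)
  forward on Account therefore BREAKING (2)


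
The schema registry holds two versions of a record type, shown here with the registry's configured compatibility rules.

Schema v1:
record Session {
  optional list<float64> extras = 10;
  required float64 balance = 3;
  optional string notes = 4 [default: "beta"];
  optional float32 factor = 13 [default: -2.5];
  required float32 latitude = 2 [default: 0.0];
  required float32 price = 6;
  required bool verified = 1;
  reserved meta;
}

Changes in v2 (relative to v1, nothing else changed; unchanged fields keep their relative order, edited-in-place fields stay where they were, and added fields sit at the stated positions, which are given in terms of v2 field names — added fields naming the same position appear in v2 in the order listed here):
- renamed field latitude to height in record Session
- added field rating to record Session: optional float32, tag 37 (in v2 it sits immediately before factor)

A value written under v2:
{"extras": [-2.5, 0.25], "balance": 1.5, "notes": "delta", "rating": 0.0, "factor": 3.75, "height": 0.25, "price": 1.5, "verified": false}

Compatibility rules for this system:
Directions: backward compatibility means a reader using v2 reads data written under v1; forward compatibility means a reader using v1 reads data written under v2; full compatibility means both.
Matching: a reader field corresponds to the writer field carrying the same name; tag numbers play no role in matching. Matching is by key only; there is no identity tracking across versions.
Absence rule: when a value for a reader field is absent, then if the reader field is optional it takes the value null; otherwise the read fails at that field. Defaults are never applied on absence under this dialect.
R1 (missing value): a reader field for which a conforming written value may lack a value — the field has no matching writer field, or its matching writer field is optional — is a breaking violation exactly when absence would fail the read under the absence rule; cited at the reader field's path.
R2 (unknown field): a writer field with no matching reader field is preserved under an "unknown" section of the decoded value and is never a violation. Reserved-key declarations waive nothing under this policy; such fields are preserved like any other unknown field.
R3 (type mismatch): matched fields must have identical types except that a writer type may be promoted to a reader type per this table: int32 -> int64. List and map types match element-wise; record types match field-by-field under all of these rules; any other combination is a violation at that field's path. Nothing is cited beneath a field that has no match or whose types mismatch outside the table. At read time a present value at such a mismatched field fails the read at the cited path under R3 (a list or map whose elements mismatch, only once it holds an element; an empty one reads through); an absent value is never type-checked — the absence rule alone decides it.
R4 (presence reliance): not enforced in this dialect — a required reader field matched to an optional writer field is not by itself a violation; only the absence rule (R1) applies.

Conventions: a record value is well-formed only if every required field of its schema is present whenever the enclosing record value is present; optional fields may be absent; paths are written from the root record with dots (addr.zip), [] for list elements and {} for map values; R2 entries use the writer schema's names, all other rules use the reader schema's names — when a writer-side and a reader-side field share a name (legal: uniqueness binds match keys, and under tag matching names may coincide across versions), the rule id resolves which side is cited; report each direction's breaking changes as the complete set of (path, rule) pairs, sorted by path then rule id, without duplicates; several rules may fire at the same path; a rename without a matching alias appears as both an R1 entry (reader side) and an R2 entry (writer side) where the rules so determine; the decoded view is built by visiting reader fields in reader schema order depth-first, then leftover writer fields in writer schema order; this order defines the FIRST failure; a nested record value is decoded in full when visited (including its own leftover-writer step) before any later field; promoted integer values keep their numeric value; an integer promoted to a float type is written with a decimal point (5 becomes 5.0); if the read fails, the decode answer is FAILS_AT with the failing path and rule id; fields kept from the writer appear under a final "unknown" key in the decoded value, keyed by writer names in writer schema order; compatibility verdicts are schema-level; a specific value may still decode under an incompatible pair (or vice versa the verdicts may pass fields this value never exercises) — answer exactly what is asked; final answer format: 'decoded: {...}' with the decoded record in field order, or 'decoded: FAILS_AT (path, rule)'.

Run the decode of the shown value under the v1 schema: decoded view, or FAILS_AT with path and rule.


the writer's type comes first in each Session pair
decoding the Session value with the v1 reader:
  extras := [-2.5, 0.25]
  balance := 1.5
  notes := "delta"
  factor := 3.75
  read fails at latitude under R1 (no fill)
  => FAILS_AT (latitude, R1)
remaining Session differences; none change what is asked:
  added field rating to record Session: optional float32, tag 37 (in v2 it sits immediately before factor) -> triggers nothing under the printed rules; the Session answer is the same either way

decoded: FAILS_AT (latitude, R1)


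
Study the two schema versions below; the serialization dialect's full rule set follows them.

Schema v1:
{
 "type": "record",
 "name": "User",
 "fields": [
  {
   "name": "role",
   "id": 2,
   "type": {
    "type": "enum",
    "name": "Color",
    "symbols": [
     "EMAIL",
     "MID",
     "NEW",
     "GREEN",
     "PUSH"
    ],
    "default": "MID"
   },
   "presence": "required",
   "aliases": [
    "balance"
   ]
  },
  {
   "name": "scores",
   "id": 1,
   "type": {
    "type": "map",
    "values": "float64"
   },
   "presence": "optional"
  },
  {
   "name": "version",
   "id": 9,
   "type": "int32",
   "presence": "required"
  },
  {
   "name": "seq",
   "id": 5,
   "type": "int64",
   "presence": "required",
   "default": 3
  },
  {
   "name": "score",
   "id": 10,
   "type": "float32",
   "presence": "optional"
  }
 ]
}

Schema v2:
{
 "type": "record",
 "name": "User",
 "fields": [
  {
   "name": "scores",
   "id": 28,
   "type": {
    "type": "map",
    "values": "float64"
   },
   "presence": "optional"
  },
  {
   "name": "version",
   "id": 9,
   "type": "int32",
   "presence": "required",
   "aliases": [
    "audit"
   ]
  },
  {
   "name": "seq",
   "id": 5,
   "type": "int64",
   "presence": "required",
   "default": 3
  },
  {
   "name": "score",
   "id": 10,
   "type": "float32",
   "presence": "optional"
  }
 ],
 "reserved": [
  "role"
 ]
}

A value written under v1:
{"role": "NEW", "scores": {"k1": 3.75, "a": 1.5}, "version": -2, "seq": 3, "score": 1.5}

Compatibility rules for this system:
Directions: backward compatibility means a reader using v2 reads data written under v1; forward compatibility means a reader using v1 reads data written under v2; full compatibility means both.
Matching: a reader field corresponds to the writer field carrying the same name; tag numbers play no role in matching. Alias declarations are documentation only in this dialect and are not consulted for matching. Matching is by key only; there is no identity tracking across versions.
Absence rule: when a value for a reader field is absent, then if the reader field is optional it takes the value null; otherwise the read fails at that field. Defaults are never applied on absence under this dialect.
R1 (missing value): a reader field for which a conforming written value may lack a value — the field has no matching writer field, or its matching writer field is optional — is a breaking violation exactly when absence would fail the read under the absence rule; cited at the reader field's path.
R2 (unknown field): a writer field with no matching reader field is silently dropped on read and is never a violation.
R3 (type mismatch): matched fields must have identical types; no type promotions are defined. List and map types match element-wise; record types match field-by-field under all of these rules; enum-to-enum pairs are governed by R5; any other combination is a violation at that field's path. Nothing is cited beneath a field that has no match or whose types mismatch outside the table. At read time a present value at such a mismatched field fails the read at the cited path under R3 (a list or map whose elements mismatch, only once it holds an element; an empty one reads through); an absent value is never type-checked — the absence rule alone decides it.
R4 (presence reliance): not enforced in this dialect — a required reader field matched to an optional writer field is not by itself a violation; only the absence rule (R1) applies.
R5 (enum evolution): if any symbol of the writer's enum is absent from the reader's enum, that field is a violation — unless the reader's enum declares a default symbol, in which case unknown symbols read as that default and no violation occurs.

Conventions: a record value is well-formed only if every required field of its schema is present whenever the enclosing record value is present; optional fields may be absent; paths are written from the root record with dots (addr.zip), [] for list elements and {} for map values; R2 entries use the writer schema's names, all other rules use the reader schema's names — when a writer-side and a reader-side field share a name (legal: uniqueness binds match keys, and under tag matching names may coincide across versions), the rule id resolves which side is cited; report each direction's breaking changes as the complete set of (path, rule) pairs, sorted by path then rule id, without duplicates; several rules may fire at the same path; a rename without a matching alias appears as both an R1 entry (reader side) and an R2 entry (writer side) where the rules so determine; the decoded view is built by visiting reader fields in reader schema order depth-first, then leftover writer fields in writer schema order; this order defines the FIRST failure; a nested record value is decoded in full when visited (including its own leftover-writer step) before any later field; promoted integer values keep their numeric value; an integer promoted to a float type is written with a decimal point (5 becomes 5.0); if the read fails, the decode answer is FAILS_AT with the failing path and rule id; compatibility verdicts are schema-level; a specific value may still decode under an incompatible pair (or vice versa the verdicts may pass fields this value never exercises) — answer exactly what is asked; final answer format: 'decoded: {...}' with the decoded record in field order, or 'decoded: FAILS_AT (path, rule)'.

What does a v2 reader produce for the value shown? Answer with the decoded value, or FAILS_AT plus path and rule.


decoded: {"scores": {"k1": 3.75, "a": 1.5}, "version": -2, "seq": 3, "score": 1.5}

in User below, arrows point writer -> reader
decode walk for User under reader schema v2:
  scores := {"k1": 3.75, "a": 1.5}
  version := -2
  seq := 3
  score := 1.5
  writer role: unknown -> dropped
  => decoded: {"scores": {"k1": 3.75, "a": 1.5}, "version": -2, "seq": 3, "score": 1.5}
checking off the User differences that do not matter here:
  field scores in record User: tag 1 changed to 28 -> fires no rule on User under this dialect and leaves the result unchanged


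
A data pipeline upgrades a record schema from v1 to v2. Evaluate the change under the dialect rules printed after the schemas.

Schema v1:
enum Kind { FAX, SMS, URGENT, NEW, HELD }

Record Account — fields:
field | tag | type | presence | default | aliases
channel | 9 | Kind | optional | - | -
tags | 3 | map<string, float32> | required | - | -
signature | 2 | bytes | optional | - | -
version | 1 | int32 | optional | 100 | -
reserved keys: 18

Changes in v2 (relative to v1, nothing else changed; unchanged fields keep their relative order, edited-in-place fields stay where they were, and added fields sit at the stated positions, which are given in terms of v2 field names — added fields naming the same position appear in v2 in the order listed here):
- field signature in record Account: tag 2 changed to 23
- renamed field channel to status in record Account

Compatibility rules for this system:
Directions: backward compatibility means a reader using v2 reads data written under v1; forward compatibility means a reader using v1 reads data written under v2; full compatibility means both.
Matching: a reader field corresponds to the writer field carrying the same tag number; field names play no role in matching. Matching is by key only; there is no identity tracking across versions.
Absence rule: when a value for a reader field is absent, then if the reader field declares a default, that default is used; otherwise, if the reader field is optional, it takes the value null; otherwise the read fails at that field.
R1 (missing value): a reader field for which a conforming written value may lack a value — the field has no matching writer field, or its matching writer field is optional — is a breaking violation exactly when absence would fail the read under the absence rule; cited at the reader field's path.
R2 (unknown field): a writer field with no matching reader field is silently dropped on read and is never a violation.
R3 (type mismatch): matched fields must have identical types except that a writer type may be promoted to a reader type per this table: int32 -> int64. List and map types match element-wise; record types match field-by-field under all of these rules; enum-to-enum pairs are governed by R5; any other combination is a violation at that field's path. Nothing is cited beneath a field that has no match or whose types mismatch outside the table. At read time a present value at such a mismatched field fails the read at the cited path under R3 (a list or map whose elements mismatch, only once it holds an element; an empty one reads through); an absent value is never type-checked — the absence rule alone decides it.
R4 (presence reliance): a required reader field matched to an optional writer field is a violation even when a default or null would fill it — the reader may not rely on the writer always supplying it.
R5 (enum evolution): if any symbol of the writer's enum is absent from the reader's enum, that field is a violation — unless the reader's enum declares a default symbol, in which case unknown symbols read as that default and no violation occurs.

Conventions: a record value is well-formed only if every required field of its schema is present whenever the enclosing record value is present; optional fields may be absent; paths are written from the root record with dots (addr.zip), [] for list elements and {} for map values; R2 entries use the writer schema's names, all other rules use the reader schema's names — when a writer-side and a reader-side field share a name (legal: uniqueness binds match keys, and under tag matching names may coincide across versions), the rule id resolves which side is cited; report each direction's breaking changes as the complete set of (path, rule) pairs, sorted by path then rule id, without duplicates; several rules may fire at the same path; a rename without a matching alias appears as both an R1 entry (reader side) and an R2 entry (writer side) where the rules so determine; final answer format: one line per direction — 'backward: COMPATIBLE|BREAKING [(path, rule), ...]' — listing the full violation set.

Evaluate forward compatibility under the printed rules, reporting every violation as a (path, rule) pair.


each type pair in Account: writer, then reader
forward on Account — v1 reading data written by v2:
  channel <- status (Kind -> Kind, writer optional)
  tags <- tags (map<string, float32> -> map<string, float32>, writer required)
  signature: no writer match
  version <- version (int32 -> int32, writer optional)
  signature (writer side), unknown to reader
  => forward verdict for Account: COMPATIBLE, no violations
remaining Account differences; none change what is asked:
  field signature in record Account: tag 2 changed to 23 -> fires no rule on Account, leaving the asked answer as it is
  renamed field channel to status in record Account -> fires no rule on Account, leaving the asked answer as it is

forward: COMPATIBLE []


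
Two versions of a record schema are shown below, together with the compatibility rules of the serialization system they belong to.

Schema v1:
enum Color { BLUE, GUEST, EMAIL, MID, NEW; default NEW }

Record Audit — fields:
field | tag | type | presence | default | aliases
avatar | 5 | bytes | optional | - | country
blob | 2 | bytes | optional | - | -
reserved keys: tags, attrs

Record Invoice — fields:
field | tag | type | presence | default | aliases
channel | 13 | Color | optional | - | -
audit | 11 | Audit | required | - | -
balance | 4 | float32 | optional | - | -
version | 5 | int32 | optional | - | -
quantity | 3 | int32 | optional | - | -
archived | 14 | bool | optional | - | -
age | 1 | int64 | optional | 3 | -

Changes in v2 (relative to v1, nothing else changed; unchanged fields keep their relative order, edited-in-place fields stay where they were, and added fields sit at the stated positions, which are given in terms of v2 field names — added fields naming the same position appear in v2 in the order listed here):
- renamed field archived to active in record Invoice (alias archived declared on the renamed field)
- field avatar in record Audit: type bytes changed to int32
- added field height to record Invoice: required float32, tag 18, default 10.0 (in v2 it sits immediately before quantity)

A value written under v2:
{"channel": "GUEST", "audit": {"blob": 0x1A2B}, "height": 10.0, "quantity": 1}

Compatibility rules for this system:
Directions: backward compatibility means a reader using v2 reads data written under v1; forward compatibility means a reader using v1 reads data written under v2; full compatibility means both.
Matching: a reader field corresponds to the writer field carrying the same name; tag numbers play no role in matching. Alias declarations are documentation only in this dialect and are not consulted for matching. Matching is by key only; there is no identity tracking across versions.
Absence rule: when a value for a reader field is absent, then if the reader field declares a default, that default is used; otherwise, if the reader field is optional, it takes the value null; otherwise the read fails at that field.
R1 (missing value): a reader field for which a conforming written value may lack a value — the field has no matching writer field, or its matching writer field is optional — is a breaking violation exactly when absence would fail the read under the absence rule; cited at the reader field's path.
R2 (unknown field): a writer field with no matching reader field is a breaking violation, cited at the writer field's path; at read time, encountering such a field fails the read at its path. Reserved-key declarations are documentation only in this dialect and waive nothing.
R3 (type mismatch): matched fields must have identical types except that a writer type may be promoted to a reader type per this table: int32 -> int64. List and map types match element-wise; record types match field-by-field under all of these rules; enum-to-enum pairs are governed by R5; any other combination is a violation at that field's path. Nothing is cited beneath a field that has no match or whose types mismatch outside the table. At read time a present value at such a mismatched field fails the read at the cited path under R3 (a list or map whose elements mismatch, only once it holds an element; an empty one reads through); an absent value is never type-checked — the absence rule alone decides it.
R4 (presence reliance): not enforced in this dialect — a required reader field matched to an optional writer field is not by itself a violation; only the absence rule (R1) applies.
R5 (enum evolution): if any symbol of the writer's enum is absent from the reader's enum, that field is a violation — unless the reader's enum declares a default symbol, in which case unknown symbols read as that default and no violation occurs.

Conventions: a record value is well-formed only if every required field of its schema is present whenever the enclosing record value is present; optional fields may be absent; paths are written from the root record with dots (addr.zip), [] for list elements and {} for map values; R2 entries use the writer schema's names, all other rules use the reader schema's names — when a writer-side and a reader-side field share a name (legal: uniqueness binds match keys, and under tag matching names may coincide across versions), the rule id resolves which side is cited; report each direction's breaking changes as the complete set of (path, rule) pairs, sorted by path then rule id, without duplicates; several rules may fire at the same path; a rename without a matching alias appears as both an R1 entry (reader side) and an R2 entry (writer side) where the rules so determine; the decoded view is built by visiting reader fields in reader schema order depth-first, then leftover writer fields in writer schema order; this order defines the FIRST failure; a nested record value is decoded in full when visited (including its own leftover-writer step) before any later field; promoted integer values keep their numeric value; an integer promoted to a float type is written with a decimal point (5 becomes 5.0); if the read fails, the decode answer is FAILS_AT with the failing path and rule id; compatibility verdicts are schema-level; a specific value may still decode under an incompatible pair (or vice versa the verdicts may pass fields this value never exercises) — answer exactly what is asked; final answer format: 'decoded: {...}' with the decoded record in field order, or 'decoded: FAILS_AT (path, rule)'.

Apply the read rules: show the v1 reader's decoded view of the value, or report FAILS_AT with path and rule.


the writer's type comes first in each Invoice pair
decoding the Invoice value with the v1 reader:
  channel := "GUEST"
  audit.avatar := null (missing; optional => null)
  audit.blob := 0x1A2B
  balance := null (missing; optional => null)
  version := null (missing; optional => null)
  quantity := 1
  archived := null (missing; optional => null)
  age := 3 (missing; default applied)
  read fails at height under R2 (unknown field)
  => FAILS_AT (height, R2)
ruling out the remaining Invoice differences:
  renamed field archived to active in record Invoice (alias archived declared on the renamed field) -> a verdict-level change on Invoice — the shown value reads the same
  field avatar in record Audit: type bytes changed to int32 -> a verdict-level change on Invoice — the shown value reads the same

decoded: FAILS_AT (height, R2)


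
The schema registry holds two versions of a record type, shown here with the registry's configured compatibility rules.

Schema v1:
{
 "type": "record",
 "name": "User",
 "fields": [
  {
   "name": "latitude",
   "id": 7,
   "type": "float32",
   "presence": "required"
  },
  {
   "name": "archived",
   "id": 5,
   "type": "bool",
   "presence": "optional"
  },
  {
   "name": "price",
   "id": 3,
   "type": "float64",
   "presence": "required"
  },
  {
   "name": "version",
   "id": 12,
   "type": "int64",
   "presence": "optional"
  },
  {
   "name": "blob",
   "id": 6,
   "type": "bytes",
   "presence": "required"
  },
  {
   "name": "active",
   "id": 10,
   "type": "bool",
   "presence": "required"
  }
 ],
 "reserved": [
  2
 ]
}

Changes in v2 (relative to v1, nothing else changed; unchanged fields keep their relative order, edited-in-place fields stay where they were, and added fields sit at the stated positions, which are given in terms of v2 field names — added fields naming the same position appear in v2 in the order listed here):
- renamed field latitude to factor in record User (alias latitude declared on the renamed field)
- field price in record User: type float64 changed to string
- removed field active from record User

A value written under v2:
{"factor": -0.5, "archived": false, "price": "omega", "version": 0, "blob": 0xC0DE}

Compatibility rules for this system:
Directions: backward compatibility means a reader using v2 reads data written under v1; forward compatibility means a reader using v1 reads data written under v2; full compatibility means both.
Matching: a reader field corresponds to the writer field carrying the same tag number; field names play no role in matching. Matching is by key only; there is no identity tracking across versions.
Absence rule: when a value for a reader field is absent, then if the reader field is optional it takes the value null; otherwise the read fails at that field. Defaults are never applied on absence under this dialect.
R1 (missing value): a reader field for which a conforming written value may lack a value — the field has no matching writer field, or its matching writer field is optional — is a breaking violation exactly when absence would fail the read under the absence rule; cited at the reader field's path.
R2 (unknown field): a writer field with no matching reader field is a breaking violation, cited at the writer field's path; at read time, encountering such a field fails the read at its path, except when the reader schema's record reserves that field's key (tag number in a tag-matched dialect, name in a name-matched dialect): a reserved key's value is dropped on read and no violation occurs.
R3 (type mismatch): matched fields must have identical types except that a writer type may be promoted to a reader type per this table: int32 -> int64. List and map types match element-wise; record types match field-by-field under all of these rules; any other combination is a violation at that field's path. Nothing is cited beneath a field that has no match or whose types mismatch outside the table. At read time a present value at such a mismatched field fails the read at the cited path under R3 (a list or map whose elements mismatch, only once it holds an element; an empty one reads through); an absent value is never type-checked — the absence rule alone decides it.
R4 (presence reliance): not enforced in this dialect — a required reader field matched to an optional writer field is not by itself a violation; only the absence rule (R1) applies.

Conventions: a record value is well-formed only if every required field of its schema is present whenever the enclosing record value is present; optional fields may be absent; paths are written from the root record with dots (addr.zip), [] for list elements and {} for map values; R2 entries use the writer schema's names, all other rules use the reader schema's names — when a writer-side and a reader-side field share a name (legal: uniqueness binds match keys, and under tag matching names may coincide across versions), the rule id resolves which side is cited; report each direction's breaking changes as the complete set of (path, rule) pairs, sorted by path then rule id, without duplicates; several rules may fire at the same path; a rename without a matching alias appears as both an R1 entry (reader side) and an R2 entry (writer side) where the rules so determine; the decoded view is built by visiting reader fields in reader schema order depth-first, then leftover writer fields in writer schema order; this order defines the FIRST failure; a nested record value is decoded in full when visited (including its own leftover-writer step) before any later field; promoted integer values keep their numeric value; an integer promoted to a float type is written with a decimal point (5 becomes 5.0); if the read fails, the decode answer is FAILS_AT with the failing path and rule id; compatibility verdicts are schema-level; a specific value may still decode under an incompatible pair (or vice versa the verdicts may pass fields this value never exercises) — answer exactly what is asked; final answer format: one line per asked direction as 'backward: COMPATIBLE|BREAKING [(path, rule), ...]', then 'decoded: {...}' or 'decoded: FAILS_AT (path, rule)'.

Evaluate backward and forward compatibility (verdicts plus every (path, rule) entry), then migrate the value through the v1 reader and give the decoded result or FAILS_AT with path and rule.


backward: BREAKING [(active, R2), (price, R3)]; forward: BREAKING [(active, R1), (price, R3)]; decoded: FAILS_AT (price, R3)

arrows below run writer -> reader for User
checking backward for User: reader v2 against writer v1:
  factor: float32 -> float32, writer required; from latitude
  archived: bool -> bool, writer optional; from archived
  price: float64 -> string, writer required; from price
  version: int64 -> int64, writer optional; from version
  blob: bytes -> bytes, writer required; from blob
  writer field active has no reader counterpart
  rule R2 violated at active
  rule R3 violated at price
  => 2 violation(s): backward is BREAKING for User
checking forward for User: reader v1 against writer v2:
  latitude: float32 -> float32, writer required; from factor
  archived: bool -> bool, writer optional; from archived
  price: string -> float64, writer required; from price
  version: int64 -> int64, writer optional; from version
  blob: bytes -> bytes, writer required; from blob
  active: no writer match
  rule R1 violated at active
  rule R3 violated at price
  => 2 violation(s): forward is BREAKING for User
decode walk for User under reader schema v1:
  latitude := -0.5 (from writer factor)
  archived := false
  read fails at price under R3
  => FAILS_AT (price, R3)
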